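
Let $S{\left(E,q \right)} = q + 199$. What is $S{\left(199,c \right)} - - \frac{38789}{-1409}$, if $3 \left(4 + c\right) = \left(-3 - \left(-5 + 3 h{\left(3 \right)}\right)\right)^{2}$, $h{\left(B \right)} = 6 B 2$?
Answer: $\frac{16539422}{4227} \approx 3912.8$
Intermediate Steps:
$h{\left(B \right)} = 12 B$
$c = \frac{11224}{3}$ ($c = -4 + \frac{\left(-3 + \left(- 3 \cdot 12 \cdot 3 + 5\right)\right)^{2}}{3} = -4 + \frac{\left(-3 + \left(\left(-3\right) 36 + 5\right)\right)^{2}}{3} = -4 + \frac{\left(-3 + \left(-108 + 5\right)\right)^{2}}{3} = -4 + \frac{\left(-3 - 103\right)^{2}}{3} = -4 + \frac{\left(-106\right)^{2}}{3} = -4 + \frac{1}{3} \cdot 11236 = -4 + \frac{11236}{3} = \frac{11224}{3} \approx 3741.3$)
$S{\left(E,q \right)} = 199 + q$
$S{\left(199,c \right)} - - \frac{38789}{-1409} = \left(199 + \frac{11224}{3}\right) - - \frac{38789}{-1409} = \frac{11821}{3} - \left(-38789\right) \left(- \frac{1}{1409}\right) = \frac{11821}{3} - \frac{38789}{1409} = \frac{16539422}{4227}$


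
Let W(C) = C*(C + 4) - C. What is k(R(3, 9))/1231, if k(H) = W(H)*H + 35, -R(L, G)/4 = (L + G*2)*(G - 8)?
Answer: -571501/1231 ≈ -464.26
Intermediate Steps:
R(L, G) = -4*(-8 + G)*(L + 2*G) (R(L, G) = -4*(L + G*2)*(G - 8) = -4*(L + 2*G)*(-8 + G) = -4*(-8 + G)*(L + 2*G))
W(C) = -C + C*(4 + C) (W(C) = C*(4 + C) - C = -C + C*(4 + C))
k(H) = 35 + H**2*(3 + H) (k(H) = (H*(3 + H))*H + 35 = H**2*(3 + H) + 35 = 35 + H**2*(3 + H))
k(R(3, 9))/1231 = (35 + (-8*9**2 + 32*3 + 64*9 - 4*9*3)**2*(3 + (-8*9**2 + 32*3 + 64*9 - 4*9*3)))/1231 = (35 + (-8*81 + 96 + 576 - 108)**2*(3 + (-8*81 + 96 + 576 - 108)))*(1/1231) = (35 + (-648 + 96 + 576 - 108)**2*(3 + (-648 + 96 + 576 - 108)))*(1/1231) = (35 + (-84)**2*(3 - 84))*(1/1231) = (35 + 7056*(-81))*(1/1231) = (35 - 571536)*(1/1231) = -571501*1/1231 = -571501/1231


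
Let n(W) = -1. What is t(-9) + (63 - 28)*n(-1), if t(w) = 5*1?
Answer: -30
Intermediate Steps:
t(w) = 5
t(-9) + (63 - 28)*n(-1) = 5 + (63 - 28)*(-1) = 5 + 35*(-1) = 5 - 35 = -30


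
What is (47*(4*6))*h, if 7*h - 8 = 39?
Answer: 53016/7 ≈ 7573.7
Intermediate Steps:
h = 47/7 (h = 8/7 + (⅐)*39 = 8/7 + 39/7 = 47/7 ≈ 6.7143)
(47*(4*6))*h = (47*(4*6))*(47/7) = (47*24)*(47/7) = 1128*(47/7) = 53016/7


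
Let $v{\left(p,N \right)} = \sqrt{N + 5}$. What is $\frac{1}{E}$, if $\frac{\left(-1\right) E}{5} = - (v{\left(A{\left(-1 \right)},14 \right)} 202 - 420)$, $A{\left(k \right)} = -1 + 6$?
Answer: $\frac{21}{149719} + \frac{101 \sqrt{19}}{1497190} \approx 0.00043431$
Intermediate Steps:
$A{\left(k \right)} = 5$
$v{\left(p,N \right)} = \sqrt{5 + N}$
$E = -2100 + 1010 \sqrt{19}$ ($E = - 5 \left(- (\sqrt{5 + 14} \cdot 202 - 420)\right) = - 5 \left(- (\sqrt{19} \cdot 202 - 420)\right) = - 5 \left(- (202 \sqrt{19} - 420)\right) = - 5 \left(- (-420 + 202 \sqrt{19})\right) = - 5 \left(420 - 202 \sqrt{19}\right) = -2100 + 1010 \sqrt{19} \approx 2302.5$)
$\frac{1}{E} = \frac{1}{-2100 + 1010 \sqrt{19}}$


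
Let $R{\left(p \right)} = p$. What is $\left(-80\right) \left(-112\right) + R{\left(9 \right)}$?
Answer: $8969$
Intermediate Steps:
$\left(-80\right) \left(-112\right) + R{\left(9 \right)} = \left(-80\right) \left(-112\right) + 9 = 8960 + 9 = 8969$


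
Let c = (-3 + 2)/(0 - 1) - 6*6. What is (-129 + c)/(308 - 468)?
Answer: 41/40 ≈ 1.0250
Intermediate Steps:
c = -35 (c = -1/(-1) - 36 = -1*(-1) - 36 = 1 - 36 = -35)
(-129 + c)/(308 - 468) = (-129 - 35)/(308 - 468) = -164/(-160) = -164*(-1/160) = 41/40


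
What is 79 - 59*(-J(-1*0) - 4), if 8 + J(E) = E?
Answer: -157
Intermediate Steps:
J(E) = -8 + E
79 - 59*(-J(-1*0) - 4) = 79 - 59*(-(-8 - 1*0) - 4) = 79 - 59*(-(-8 + 0) - 4) = 79 - 59*(-1*(-8) - 4) = 79 - 59*(8 - 4) = 79 - 59*4 = 79 - 236 = -157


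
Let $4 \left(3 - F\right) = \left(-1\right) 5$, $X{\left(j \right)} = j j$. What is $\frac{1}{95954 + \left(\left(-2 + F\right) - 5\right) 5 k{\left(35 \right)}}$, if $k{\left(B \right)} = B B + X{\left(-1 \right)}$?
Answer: $\frac{2}{158193} \approx 1.2643 \cdot 10^{-5}$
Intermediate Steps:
$X{\left(j \right)} = j^{2}$
$F = \frac{17}{4}$ ($F = 3 - \frac{\left(-1\right) 5}{4} = 3 - - \frac{5}{4} = 3 + \frac{5}{4} = \frac{17}{4} \approx 4.25$)
$k{\left(B \right)} = 1 + B^{2}$ ($k{\left(B \right)} = B B + \left(-1\right)^{2} = B^{2} + 1 = 1 + B^{2}$)
$\frac{1}{95954 + \left(\left(-2 + F\right) - 5\right) 5 k{\left(35 \right)}} = \frac{1}{95954 + \left(\left(-2 + \frac{17}{4}\right) - 5\right) 5 \left(1 + 35^{2}\right)} = \frac{1}{95954 + \left(\frac{9}{4} - 5\right) 5 \left(1 + 1225\right)} = \frac{1}{95954 + \left(- \frac{11}{4}\right) 5 \cdot 1226} = \frac{1}{95954 - \frac{33715}{2}} = \frac{1}{\frac{158193}{2}} = \frac{2}{158193}$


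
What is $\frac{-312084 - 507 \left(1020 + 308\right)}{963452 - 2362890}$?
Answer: $\frac{492690}{699719} \approx 0.70413$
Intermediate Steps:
$\frac{-312084 - 507 \left(1020 + 308\right)}{963452 - 2362890} = \frac{-312084 - 673296}{-1399438} = \left(-312084 - 673296\right) \left(- \frac{1}{1399438}\right) = \left(-985380\right) \left(- \frac{1}{1399438}\right) = \frac{492690}{699719}$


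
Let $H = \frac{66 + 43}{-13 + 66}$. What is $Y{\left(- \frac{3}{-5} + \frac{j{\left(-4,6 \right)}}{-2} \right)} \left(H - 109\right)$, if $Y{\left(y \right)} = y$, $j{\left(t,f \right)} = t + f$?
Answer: $\frac{11336}{265} \approx 42.777$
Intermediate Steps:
$j{\left(t,f \right)} = f + t$
$H = \frac{109}{53} \approx 2.0566$
$Y{\left(- \frac{3}{-5} + \frac{j{\left(-4,6 \right)}}{-2} \right)} \left(H - 109\right) = \left(- \frac{3}{-5} + \frac{6 - 4}{-2}\right) \left(\frac{109}{53} - 109\right) = \left(\left(-3\right) \left(- \frac{1}{5}\right) + 2 \left(- \frac{1}{2}\right)\right) \left(- \frac{5668}{53}\right) = \left(\frac{3}{5} - 1\right) \left(- \frac{5668}{53}\right) = \left(- \frac{2}{5}\right) \left(- \frac{5668}{53}\right) = \frac{11336}{265}$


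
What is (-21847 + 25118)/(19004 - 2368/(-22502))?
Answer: 36802021/213815188 ≈ 0.17212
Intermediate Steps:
(-21847 + 25118)/(19004 - 2368/(-22502)) = 3271/(19004 - 2368*(-1/22502)) = 3271/(19004 + 1184/11251) = 3271/(213815188/11251) = 3271*(11251/213815188) = 36802021/213815188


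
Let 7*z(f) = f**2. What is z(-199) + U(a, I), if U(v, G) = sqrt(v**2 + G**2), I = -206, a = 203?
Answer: 39601/7 + sqrt(83645) ≈ 5946.5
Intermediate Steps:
U(v, G) = sqrt(G**2 + v**2)
z(f) = f**2/7
z(-199) + U(a, I) = (1/7)*(-199)**2 + sqrt((-206)**2 + 203**2) = (1/7)*39601 + sqrt(42436 + 41209) = 39601/7 + sqrt(83645)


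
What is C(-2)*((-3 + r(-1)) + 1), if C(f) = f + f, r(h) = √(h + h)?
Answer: 8 - 4*I*√2 ≈ 8.0 - 5.6569*I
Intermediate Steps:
r(h) = √2*√h (r(h) = √(2*h) = √2*√h)
C(f) = 2*f
C(-2)*((-3 + r(-1)) + 1) = (2*(-2))*((-3 + √2*√(-1)) + 1) = -4*((-3 + √2*I) + 1) = -4*((-3 + I*√2) + 1) = -4*(-2 + I*√2) = 8 - 4*I*√2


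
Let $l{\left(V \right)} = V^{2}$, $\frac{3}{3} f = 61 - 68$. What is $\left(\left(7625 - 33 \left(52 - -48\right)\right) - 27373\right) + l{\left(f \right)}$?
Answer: $-22999$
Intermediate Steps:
$f = -7$ ($f = 61 - 68 = -7$)
$\left(\left(7625 - 33 \left(52 - -48\right)\right) - 27373\right) + l{\left(f \right)} = \left(\left(7625 - 33 \left(52 - -48\right)\right) - 27373\right) + \left(-7\right)^{2} = \left(\left(7625 - 33 \left(52 + 48\right)\right) - 27373\right) + 49 = \left(\left(7625 - 3300\right) - 27373\right) + 49 = \left(4325 - 27373\right) + 49 = -23048 + 49 = -22999$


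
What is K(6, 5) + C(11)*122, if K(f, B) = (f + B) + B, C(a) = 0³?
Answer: 16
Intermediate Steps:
C(a) = 0
K(f, B) = f + 2*B (K(f, B) = (B + f) + B = f + 2*B)
K(6, 5) + C(11)*122 = (6 + 2*5) + 0*122 = (6 + 10) + 0 = 16 + 0 = 16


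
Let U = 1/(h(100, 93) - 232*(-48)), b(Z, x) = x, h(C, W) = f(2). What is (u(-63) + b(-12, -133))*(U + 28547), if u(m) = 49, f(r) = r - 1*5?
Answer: -8898785056/3711 ≈ -2.3979e+6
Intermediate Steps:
f(r) = -5 + r (f(r) = r - 5 = -5 + r)
h(C, W) = -3 (h(C, W) = -5 + 2 = -3)
U = 1/11133 (U = 1/(-3 - 232*(-48)) = 1/(-3 + 11136) = 1/11133 ≈ 8.9823e-5)
(u(-63) + b(-12, -133))*(U + 28547) = (49 - 133)*(1/11133 + 28547) = -84*317813752/11133 = -8898785056/3711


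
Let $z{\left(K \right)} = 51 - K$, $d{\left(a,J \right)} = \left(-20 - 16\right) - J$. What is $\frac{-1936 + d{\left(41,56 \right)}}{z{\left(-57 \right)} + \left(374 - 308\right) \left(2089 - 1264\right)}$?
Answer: $- \frac{338}{9093} \approx -0.037171$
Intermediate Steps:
$d{\left(a,J \right)} = -36 - J$
$\frac{-1936 + d{\left(41,56 \right)}}{z{\left(-57 \right)} + \left(374 - 308\right) \left(2089 - 1264\right)} = \frac{-1936 - 92}{\left(51 - -57\right) + \left(374 - 308\right) \left(2089 - 1264\right)} = \frac{-1936 - 92}{\left(51 + 57\right) + 66 \cdot 825} = \frac{-1936 - 92}{108 + 54450} = - \frac{2028}{54558} = \left(-2028\right) \frac{1}{54558} = - \frac{338}{9093}$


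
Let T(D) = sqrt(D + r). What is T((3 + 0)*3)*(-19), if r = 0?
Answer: -57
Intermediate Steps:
T(D) = sqrt(D) (T(D) = sqrt(D + 0) = sqrt(D))
T((3 + 0)*3)*(-19) = sqrt((3 + 0)*3)*(-19) = sqrt(3*3)*(-19) = sqrt(9)*(-19) = 3*(-19) = -57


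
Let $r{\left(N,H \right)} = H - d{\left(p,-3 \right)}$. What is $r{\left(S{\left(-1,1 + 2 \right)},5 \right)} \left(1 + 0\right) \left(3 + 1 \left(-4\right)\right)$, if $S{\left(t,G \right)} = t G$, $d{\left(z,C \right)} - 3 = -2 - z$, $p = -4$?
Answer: $0$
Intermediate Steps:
$d{\left(z,C \right)} = 1 - z$ ($d{\left(z,C \right)} = 3 - \left(2 + z\right) = 1 - z$)
$S{\left(t,G \right)} = G t$
$r{\left(N,H \right)} = -5 + H$ ($r{\left(N,H \right)} = H - \left(1 - -4\right) = H - \left(1 + 4\right) = H - 5 = -5 + H$)
$r{\left(S{\left(-1,1 + 2 \right)},5 \right)} \left(1 + 0\right) \left(3 + 1 \left(-4\right)\right) = \left(-5 + 5\right) \left(1 + 0\right) \left(3 + 1 \left(-4\right)\right) = 0 \cdot 1 \left(3 - 4\right) = 0 \cdot 1 \left(-1\right) = 0 \left(-1\right) = 0$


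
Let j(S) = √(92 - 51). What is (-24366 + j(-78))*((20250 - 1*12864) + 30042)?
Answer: -911970648 + 37428*√41 ≈ -9.1173e+8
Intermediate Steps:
j(S) = √41
(-24366 + j(-78))*((20250 - 1*12864) + 30042) = (-24366 + √41)*((20250 - 1*12864) + 30042) = (-24366 + √41)*((20250 - 12864) + 30042) = (-24366 + √41)*(7386 + 30042) = (-24366 + √41)*37428 = -911970648 + 37428*√41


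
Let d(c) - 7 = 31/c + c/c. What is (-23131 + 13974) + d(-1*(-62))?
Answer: -18297/2 ≈ -9148.5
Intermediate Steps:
d(c) = 8 + 31/c (d(c) = 7 + (31/c + c/c) = 7 + (31/c + 1) = 7 + (1 + 31/c) = 8 + 31/c)
(-23131 + 13974) + d(-1*(-62)) = (-23131 + 13974) + (8 + 31/((-1*(-62)))) = -9157 + (8 + 31/62) = -9157 + (8 + 31*(1/62)) = -9157 + (8 + ½) = -9157 + 17/2 = -18297/2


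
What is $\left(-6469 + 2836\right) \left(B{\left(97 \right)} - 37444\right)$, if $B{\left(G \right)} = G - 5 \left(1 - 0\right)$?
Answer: $135699816$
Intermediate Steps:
$B{\left(G \right)} = -5 + G$ ($B{\left(G \right)} = G - 5 \left(1 + 0\right) = G - 5 = -5 + G$)
$\left(-6469 + 2836\right) \left(B{\left(97 \right)} - 37444\right) = \left(-6469 + 2836\right) \left(\left(-5 + 97\right) - 37444\right) = - 3633 \left(92 - 37444\right) = \left(-3633\right) \left(-37352\right) = 135699816$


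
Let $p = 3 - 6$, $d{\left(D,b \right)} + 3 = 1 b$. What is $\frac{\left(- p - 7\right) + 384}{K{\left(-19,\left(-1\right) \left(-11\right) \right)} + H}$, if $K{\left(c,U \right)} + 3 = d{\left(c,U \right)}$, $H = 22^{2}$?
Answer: $\frac{380}{489} \approx 0.7771$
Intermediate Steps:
$H = 484$
$d{\left(D,b \right)} = -3 + b$ ($d{\left(D,b \right)} = -3 + 1 b = -3 + b$)
$p = -3$ ($p = 3 - 6 = -3$)
$K{\left(c,U \right)} = -6 + U$ ($K{\left(c,U \right)} = -3 + \left(-3 + U\right) = -6 + U$)
$\frac{\left(- p - 7\right) + 384}{K{\left(-19,\left(-1\right) \left(-11\right) \right)} + H} = \frac{\left(\left(-1\right) \left(-3\right) - 7\right) + 384}{\left(-6 - -11\right) + 484} = \frac{\left(3 - 7\right) + 384}{\left(-6 + 11\right) + 484} = \frac{-4 + 384}{5 + 484} = \frac{380}{489}$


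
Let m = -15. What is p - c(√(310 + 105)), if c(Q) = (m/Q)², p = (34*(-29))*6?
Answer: -491073/83 ≈ -5916.5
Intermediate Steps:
p = -5916 (p = -986*6 = -5916)
c(Q) = 225/Q² (c(Q) = (-15/Q)² = 225/Q²)
p - c(√(310 + 105)) = -5916 - 225/(√(310 + 105))² = -5916 - 225/(√415)² = -5916 - 225/415 = -5916 - 1*45/83 = -5916 - 45/83 = -491073/83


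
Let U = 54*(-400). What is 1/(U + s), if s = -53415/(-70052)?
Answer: -70052/1513069785 ≈ -4.6298e-5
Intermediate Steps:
s = 53415/70052 (s = -53415*(-1/70052) = 53415/70052 ≈ 0.76250)
U = -21600
1/(U + s) = 1/(-21600 + 53415/70052) = 1/(-1513069785/70052) = -70052/1513069785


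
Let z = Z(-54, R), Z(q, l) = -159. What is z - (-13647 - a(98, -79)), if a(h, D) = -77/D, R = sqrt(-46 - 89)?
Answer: 1065629/79 ≈ 13489.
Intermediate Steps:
R = 3*I*sqrt(15) (R = sqrt(-135) = 3*I*sqrt(15) ≈ 11.619*I)
z = -159
z - (-13647 - a(98, -79)) = -159 - (-13647 - (-77)/(-79)) = -159 - (-13647 - (-77)*(-1)/79) = -159 - (-13647 - 1*77/79) = -159 - (-13647 - 77/79) = -159 - 1*(-1078190/79) = -159 + 1078190/79 = 1065629/79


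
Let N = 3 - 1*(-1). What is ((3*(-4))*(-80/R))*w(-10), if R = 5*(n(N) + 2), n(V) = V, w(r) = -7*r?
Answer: 2240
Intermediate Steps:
N = 4 (N = 3 + 1 = 4)
R = 30 (R = 5*(4 + 2) = 5*6 = 30)
((3*(-4))*(-80/R))*w(-10) = ((3*(-4))*(-80/30))*(-7*(-10)) = -(-960)/30*70 = -12*(-8/3)*70 = 32*70 = 2240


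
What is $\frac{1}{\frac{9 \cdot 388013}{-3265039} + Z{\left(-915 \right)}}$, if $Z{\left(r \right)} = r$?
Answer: $- \frac{3265039}{2991002802} \approx -0.0010916$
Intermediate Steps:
$\frac{1}{\frac{9 \cdot 388013}{-3265039} + Z{\left(-915 \right)}} = \frac{1}{\frac{9 \cdot 388013}{-3265039} - 915} = \frac{1}{3492117 \left(- \frac{1}{3265039}\right) - 915} = \frac{1}{- \frac{3492117}{3265039} - 915} = \frac{1}{- \frac{2991002802}{3265039}} = - \frac{3265039}{2991002802}$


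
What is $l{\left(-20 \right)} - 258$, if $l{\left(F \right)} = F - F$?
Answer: $-258$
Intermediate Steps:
$l{\left(F \right)} = 0$
$l{\left(-20 \right)} - 258 = 0 - 258 = -258$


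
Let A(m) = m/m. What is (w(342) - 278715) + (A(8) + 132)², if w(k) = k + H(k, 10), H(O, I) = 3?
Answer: -260681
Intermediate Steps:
A(m) = 1
w(k) = 3 + k (w(k) = k + 3 = 3 + k)
(w(342) - 278715) + (A(8) + 132)² = ((3 + 342) - 278715) + (1 + 132)² = (345 - 278715) + 133² = -278370 + 17689 = -260681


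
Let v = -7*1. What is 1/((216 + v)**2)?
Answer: 1/43681 ≈ 2.2893e-5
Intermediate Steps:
v = -7
1/((216 + v)**2) = 1/((216 - 7)**2) = 1/(209**2) = 1/43681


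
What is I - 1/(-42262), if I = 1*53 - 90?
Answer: -1563693/42262 ≈ -37.000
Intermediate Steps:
I = -37 (I = 53 - 90 = -37)
I - 1/(-42262) = -37 - 1/(-42262) = -37 - 1*(-1/42262) = -37 + 1/42262 = -1563693/42262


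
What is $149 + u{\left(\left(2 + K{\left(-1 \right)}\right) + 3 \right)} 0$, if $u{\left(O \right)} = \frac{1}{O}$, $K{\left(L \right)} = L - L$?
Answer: $149$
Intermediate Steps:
$K{\left(L \right)} = 0$
$149 + u{\left(\left(2 + K{\left(-1 \right)}\right) + 3 \right)} 0 = 149 + \frac{1}{\left(2 + 0\right) + 3} \cdot 0 = 149 + \frac{1}{2 + 3} \cdot 0 = 149 + \frac{1}{5} \cdot 0 = 149 + 0 = 149$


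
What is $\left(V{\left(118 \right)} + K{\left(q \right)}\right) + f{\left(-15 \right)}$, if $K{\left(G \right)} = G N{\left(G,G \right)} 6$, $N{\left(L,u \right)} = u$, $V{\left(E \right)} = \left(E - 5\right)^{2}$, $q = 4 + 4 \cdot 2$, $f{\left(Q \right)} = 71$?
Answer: $13704$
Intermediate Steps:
$q = 12$ ($q = 4 + 8 = 12$)
$V{\left(E \right)} = \left(-5 + E\right)^{2}$
$K{\left(G \right)} = 6 G^{2}$ ($K{\left(G \right)} = G G 6 = G^{2} \cdot 6 = 6 G^{2}$)
$\left(V{\left(118 \right)} + K{\left(q \right)}\right) + f{\left(-15 \right)} = \left(\left(-5 + 118\right)^{2} + 6 \cdot 12^{2}\right) + 71 = \left(113^{2} + 6 \cdot 144\right) + 71 = \left(12769 + 864\right) + 71 = 13633 + 71 = 13704$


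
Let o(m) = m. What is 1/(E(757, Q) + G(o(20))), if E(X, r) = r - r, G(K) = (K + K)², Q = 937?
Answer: 1/1600 ≈ 0.00062500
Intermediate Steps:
G(K) = 4*K² (G(K) = (2*K)² = 4*K²)
E(X, r) = 0
1/(E(757, Q) + G(o(20))) = 1/(0 + 4*20²) = 1/(0 + 4*400) = 1/(0 + 1600) = 1/1600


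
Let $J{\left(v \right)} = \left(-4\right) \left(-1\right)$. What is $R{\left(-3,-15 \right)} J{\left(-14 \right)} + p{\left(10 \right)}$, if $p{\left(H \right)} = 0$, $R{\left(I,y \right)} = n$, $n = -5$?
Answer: $-20$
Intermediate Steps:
$J{\left(v \right)} = 4$
$R{\left(I,y \right)} = -5$
$R{\left(-3,-15 \right)} J{\left(-14 \right)} + p{\left(10 \right)} = \left(-5\right) 4 + 0 = -20 + 0 = -20$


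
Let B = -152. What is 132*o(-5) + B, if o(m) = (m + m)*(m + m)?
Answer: 13048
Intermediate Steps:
o(m) = 4*m² (o(m) = (2*m)*(2*m) = 4*m²)
132*o(-5) + B = 132*(4*(-5)²) - 152 = 132*(4*25) - 152 = 132*100 - 152 = 13200 - 152 = 13048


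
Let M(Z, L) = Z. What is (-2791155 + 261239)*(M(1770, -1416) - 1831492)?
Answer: 4629042963352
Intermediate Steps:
(-2791155 + 261239)*(M(1770, -1416) - 1831492) = (-2791155 + 261239)*(1770 - 1831492) = -2529916*(-1829722) = 4629042963352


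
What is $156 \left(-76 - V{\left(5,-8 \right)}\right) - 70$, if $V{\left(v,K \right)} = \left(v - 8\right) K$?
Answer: $-15670$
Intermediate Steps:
$V{\left(v,K \right)} = K \left(-8 + v\right)$ ($V{\left(v,K \right)} = \left(v - 8\right) K = \left(-8 + v\right) K = K \left(-8 + v\right)$)
$156 \left(-76 - V{\left(5,-8 \right)}\right) - 70 = 156 \left(-76 - - 8 \left(-8 + 5\right)\right) - 70 = 156 \left(-76 - \left(-8\right) \left(-3\right)\right) - 70 = 156 \left(-76 - 24\right) - 70 = 156 \left(-100\right) - 70 = -15600 - 70 = -15670$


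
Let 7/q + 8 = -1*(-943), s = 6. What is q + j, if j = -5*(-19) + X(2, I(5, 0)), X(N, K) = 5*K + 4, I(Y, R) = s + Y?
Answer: 143997/935 ≈ 154.01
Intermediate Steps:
I(Y, R) = 6 + Y
X(N, K) = 4 + 5*K
j = 154 (j = -5*(-19) + (4 + 5*(6 + 5)) = 95 + (4 + 5*11) = 95 + (4 + 55) = 95 + 59 = 154)
q = 7/935 (q = 7/(-8 - 1*(-943)) = 7/(-8 + 943) = 7/935 ≈ 0.0074866)
q + j = 7/935 + 154 = 143997/935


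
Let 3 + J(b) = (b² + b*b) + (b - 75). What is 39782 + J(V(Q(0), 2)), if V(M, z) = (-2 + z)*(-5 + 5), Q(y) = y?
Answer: 39704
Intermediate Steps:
V(M, z) = 0 (V(M, z) = (-2 + z)*0 = 0)
J(b) = -78 + b + 2*b² (J(b) = -3 + ((b² + b*b) + (b - 75)) = -3 + ((b² + b²) + (-75 + b)) = -3 + (2*b² + (-75 + b)) = -3 + (-75 + b + 2*b²) = -78 + b + 2*b²)
39782 + J(V(Q(0), 2)) = 39782 + (-78 + 0 + 2*0²) = 39782 + (-78 + 0 + 2*0) = 39782 + (-78 + 0 + 0) = 39782 - 78 = 39704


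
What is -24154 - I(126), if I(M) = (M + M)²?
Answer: -87658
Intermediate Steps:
I(M) = 4*M² (I(M) = (2*M)² = 4*M²)
-24154 - I(126) = -24154 - 4*126² = -24154 - 4*15876 = -24154 - 1*63504 = -24154 - 63504 = -87658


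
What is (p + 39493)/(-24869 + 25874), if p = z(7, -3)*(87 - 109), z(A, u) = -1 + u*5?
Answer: 7969/201 ≈ 39.647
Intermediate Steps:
z(A, u) = -1 + 5*u
p = 352 (p = (-1 + 5*(-3))*(87 - 109) = (-1 - 15)*(-22) = -16*(-22) = 352)
(p + 39493)/(-24869 + 25874) = (352 + 39493)/(-24869 + 25874) = 39845/1005 = 39845*(1/1005) = 7969/201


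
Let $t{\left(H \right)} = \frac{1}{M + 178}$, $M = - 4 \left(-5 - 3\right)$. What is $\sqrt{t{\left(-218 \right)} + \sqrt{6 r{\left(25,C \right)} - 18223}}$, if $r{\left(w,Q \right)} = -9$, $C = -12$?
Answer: $\frac{\sqrt{210 + 308700 i \sqrt{373}}}{210} \approx 8.2218 + 8.2215 i$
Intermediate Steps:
$M = 32$ ($M = \left(-4\right) \left(-8\right) = 32$)
$t{\left(H \right)} = \frac{1}{210}$ ($t{\left(H \right)} = \frac{1}{32 + 178} = \frac{1}{210}$)
$\sqrt{t{\left(-218 \right)} + \sqrt{6 r{\left(25,C \right)} - 18223}} = \sqrt{\frac{1}{210} + \sqrt{6 \left(-9\right) - 18223}} = \sqrt{\frac{1}{210} + \sqrt{-54 - 18223}} = \sqrt{\frac{1}{210} + \sqrt{-18277}} = \sqrt{\frac{1}{210} + 7 i \sqrt{373}}$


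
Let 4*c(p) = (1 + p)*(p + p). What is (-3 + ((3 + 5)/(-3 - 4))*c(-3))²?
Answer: 2025/49 ≈ 41.327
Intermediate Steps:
c(p) = p*(1 + p)/2 (c(p) = ((1 + p)*(p + p))/4 = ((1 + p)*(2*p))/4 = (2*p*(1 + p))/4 = p*(1 + p)/2)
(-3 + ((3 + 5)/(-3 - 4))*c(-3))² = (-3 + ((3 + 5)/(-3 - 4))*((½)*(-3)*(1 - 3)))² = (-3 + (8/(-7))*((½)*(-3)*(-2)))² = (-3 + (8*(-⅐))*3)² = (-3 - 8/7*3)² = (-3 - 24/7)² = (-45/7)² = 2025/49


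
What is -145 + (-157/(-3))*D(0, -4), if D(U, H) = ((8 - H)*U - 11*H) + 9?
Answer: 7886/3 ≈ 2628.7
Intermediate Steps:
D(U, H) = 9 - 11*H + U*(8 - H) (D(U, H) = (U*(8 - H) - 11*H) + 9 = (-11*H + U*(8 - H)) + 9 = 9 - 11*H + U*(8 - H))
-145 + (-157/(-3))*D(0, -4) = -145 + (-157/(-3))*(9 - 11*(-4) + 8*0 - 1*(-4)*0) = -145 + (-157*(-⅓))*(9 + 44 + 0 + 0) = -145 + (157/3)*53 = -145 + 8321/3 = 7886/3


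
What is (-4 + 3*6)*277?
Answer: 3878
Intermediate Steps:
(-4 + 3*6)*277 = (-4 + 18)*277 = 14*277 = 3878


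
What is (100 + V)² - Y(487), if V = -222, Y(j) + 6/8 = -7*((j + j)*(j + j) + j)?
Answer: 26636103/4 ≈ 6.6590e+6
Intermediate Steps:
Y(j) = -¾ - 28*j² - 7*j (Y(j) = -¾ - 7*((j + j)*(j + j) + j) = -¾ - 7*((2*j)*(2*j) + j) = -¾ - 7*(4*j² + j) = -¾ - 7*(j + 4*j²) = -¾ + (-28*j² - 7*j) = -¾ - 28*j² - 7*j)
(100 + V)² - Y(487) = (100 - 222)² - (-¾ - 28*487² - 7*487) = (-122)² - (-¾ - 28*237169 - 3409) = 14884 - (-¾ - 6640732 - 3409) = 14884 - 1*(-26576567/4) = 14884 + 26576567/4 = 26636103/4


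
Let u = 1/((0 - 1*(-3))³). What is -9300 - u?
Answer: -251101/27 ≈ -9300.0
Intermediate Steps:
u = 1/27 (u = 1/((0 + 3)³) = 1/(3³) = 1/27 ≈ 0.037037)
-9300 - u = -9300 - 1*1/27 = -9300 - 1/27 = -251101/27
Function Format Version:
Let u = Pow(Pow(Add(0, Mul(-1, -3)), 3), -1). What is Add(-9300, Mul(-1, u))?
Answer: Rational(-251101, 27) ≈ -9300.0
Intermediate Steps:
u = Rational(1, 27) (u = Pow(Pow(Add(0, 3), 3), -1) = Pow(Pow(3, 3), -1) = Pow(27, -1) = Rational(1, 27) ≈ 0.037037)
Add(-9300, Mul(-1, u)) = Add(-9300, Mul(-1, Rational(1, 27))) = Add(-9300, Rational(-1, 27)) = Rational(-251101, 27)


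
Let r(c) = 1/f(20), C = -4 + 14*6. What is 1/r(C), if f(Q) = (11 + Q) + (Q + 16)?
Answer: 67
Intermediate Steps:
f(Q) = 27 + 2*Q (f(Q) = (11 + Q) + (16 + Q) = 27 + 2*Q)
C = 80 (C = -4 + 84 = 80)
r(c) = 1/67 (r(c) = 1/(27 + 2*20) = 1/(27 + 40) = 1/67)
1/r(C) = 1/(1/67) = 67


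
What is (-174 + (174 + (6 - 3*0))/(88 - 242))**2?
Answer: 181926144/5929 ≈ 30684.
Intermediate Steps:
(-174 + (174 + (6 - 3*0))/(88 - 242))**2 = (-174 + (174 + (6 + 0))/(-154))**2 = (-174 + (174 + 6)*(-1/154))**2 = (-174 + 180*(-1/154))**2 = (-174 - 90/77)**2 = (-13488/77)**2 = 181926144/5929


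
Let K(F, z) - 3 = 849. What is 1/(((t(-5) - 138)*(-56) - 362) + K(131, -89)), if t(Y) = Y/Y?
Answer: 1/8162 ≈ 0.00012252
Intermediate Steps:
K(F, z) = 852 (K(F, z) = 3 + 849 = 852)
t(Y) = 1
1/(((t(-5) - 138)*(-56) - 362) + K(131, -89)) = 1/(((1 - 138)*(-56) - 362) + 852) = 1/((-137*(-56) - 362) + 852) = 1/((7672 - 362) + 852) = 1/(7310 + 852) = 1/8162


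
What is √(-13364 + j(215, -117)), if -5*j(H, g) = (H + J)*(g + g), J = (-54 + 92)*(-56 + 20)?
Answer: 11*I*√13910/5 ≈ 259.47*I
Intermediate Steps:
J = -1368 (J = 38*(-36) = -1368)
j(H, g) = -2*g*(-1368 + H)/5 (j(H, g) = -(H - 1368)*(g + g)/5 = -(-1368 + H)*2*g/5 = -2*g*(-1368 + H)/5)
√(-13364 + j(215, -117)) = √(-13364 + (⅖)*(-117)*(1368 - 1*215)) = √(-13364 + (⅖)*(-117)*(1368 - 215)) = √(-13364 + (⅖)*(-117)*1153) = √(-13364 - 269802/5) = √(-336622/5) = 11*I*√13910/5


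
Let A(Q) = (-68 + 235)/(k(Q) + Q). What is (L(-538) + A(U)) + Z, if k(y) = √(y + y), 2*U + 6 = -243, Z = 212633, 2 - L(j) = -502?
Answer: 53923327/253 - 668*I*√249/62997 ≈ 2.1314e+5 - 0.16732*I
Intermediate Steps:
L(j) = 504 (L(j) = 2 - 1*(-502) = 2 + 502 = 504)
U = -249/2 (U = -3 + (½)*(-243) = -3 - 243/2 = -249/2 ≈ -124.50)
k(y) = √2*√y (k(y) = √(2*y) = √2*√y)
A(Q) = 167/(Q + √2*√Q) (A(Q) = (-68 + 235)/(√2*√Q + Q) = 167/(Q + √2*√Q))
(L(-538) + A(U)) + Z = (504 + 167/(-249/2 + √2*√(-249/2))) + 212633 = (504 + 167/(-249/2 + √2*(I*√498/2))) + 212633 = (504 + 167/(-249/2 + I*√249)) + 212633 = 213137 + 167/(-249/2 + I*√249)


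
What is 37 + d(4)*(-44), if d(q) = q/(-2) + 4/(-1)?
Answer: 301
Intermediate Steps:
d(q) = -4 - q/2 (d(q) = q*(-½) + 4*(-1) = -q/2 - 4 = -4 - q/2)
37 + d(4)*(-44) = 37 + (-4 - ½*4)*(-44) = 37 + (-4 - 2)*(-44) = 37 - 6*(-44) = 37 + 264 = 301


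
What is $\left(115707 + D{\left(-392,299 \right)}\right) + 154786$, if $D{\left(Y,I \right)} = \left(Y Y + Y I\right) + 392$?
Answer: $307341$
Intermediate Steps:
$D{\left(Y,I \right)} = 392 + Y^{2} + I Y$ ($D{\left(Y,I \right)} = \left(Y^{2} + I Y\right) + 392 = 392 + Y^{2} + I Y$)
$\left(115707 + D{\left(-392,299 \right)}\right) + 154786 = \left(115707 + \left(392 + \left(-392\right)^{2} + 299 \left(-392\right)\right)\right) + 154786 = \left(115707 + \left(392 + 153664 - 117208\right)\right) + 154786 = \left(115707 + 36848\right) + 154786 = 152555 + 154786 = 307341$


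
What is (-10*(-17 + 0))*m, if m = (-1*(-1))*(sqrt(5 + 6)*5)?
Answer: 850*sqrt(11) ≈ 2819.1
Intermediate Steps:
m = 5*sqrt(11) (m = 1*(sqrt(11)*5) = 1*(5*sqrt(11)) = 5*sqrt(11) ≈ 16.583)
(-10*(-17 + 0))*m = (-10*(-17 + 0))*(5*sqrt(11)) = (-10*(-17))*(5*sqrt(11)) = 170*(5*sqrt(11)) = 850*sqrt(11)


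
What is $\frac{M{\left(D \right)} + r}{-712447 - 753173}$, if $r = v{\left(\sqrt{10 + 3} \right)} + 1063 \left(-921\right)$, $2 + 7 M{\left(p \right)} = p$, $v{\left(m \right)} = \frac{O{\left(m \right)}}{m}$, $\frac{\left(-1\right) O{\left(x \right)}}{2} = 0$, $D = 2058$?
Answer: $\frac{1370221}{2051868} \approx 0.66779$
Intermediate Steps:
$O{\left(x \right)} = 0$ ($O{\left(x \right)} = \left(-2\right) 0 = 0$)
$v{\left(m \right)} = 0$ ($v{\left(m \right)} = \frac{0}{m} = 0$)
$M{\left(p \right)} = - \frac{2}{7} + \frac{p}{7}$
$r = -979023$ ($r = 0 + 1063 \left(-921\right) = 0 - 979023 = -979023$)
$\frac{M{\left(D \right)} + r}{-712447 - 753173} = \frac{\left(- \frac{2}{7} + \frac{1}{7} \cdot 2058\right) - 979023}{-712447 - 753173} = \frac{\left(- \frac{2}{7} + 294\right) - 979023}{-1465620} = \left(\frac{2056}{7} - 979023\right) \left(- \frac{1}{1465620}\right) = \left(- \frac{6851105}{7}\right) \left(- \frac{1}{1465620}\right) = \frac{1370221}{2051868}$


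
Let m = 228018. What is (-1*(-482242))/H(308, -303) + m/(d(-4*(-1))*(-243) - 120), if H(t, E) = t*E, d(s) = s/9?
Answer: -445614646/443289 ≈ -1005.2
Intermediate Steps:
d(s) = s/9 (d(s) = s*(⅑) = s/9)
H(t, E) = E*t
(-1*(-482242))/H(308, -303) + m/(d(-4*(-1))*(-243) - 120) = (-1*(-482242))/((-303*308)) + 228018/(((-4*(-1))/9)*(-243) - 120) = 482242/(-93324) + 228018/(((⅑)*4)*(-243) - 120) = 482242*(-1/93324) + 228018/((4/9)*(-243) - 120) = -241121/46662 + 228018/(-108 - 120) = -241121/46662 + 228018/(-228) = -241121/46662 + 228018*(-1/228) = -241121/46662 - 38003/38 = -445614646/443289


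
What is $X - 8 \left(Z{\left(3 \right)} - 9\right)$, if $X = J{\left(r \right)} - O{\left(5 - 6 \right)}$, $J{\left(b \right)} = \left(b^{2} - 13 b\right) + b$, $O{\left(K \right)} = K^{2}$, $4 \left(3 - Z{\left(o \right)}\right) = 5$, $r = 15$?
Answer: $102$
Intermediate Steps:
$Z{\left(o \right)} = \frac{7}{4}$ ($Z{\left(o \right)} = 3 - \frac{5}{4} = \frac{7}{4}$)
$J{\left(b \right)} = b^{2} - 12 b$
$X = 44$ ($X = 15 \left(-12 + 15\right) - \left(5 - 6\right)^{2} = 15 \cdot 3 - \left(5 - 6\right)^{2} = 45 - \left(-1\right)^{2} = 45 - 1 = 44$)
$X - 8 \left(Z{\left(3 \right)} - 9\right) = 44 - 8 \left(\frac{7}{4} - 9\right) = 44 - -58 = 44 + 58 = 102$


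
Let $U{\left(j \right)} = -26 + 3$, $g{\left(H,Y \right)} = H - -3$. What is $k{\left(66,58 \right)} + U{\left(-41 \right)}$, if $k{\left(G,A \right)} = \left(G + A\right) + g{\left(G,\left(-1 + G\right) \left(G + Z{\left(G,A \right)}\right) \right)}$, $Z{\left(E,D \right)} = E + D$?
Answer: $170$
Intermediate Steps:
$Z{\left(E,D \right)} = D + E$
$g{\left(H,Y \right)} = 3 + H$ ($g{\left(H,Y \right)} = H + 3 = 3 + H$)
$U{\left(j \right)} = -23$
$k{\left(G,A \right)} = 3 + A + 2 G$ ($k{\left(G,A \right)} = \left(G + A\right) + \left(3 + G\right) = \left(A + G\right) + \left(3 + G\right) = 3 + A + 2 G$)
$k{\left(66,58 \right)} + U{\left(-41 \right)} = \left(3 + 58 + 2 \cdot 66\right) - 23 = \left(3 + 58 + 132\right) - 23 = 193 - 23 = 170$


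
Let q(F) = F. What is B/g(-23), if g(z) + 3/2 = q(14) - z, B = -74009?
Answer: -148018/71 ≈ -2084.8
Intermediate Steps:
g(z) = 25/2 - z (g(z) = -3/2 + (14 - z) = 25/2 - z)
B/g(-23) = -74009/(25/2 - 1*(-23)) = -74009/(25/2 + 23) = -74009/71/2 = -74009*2/71 = -148018/71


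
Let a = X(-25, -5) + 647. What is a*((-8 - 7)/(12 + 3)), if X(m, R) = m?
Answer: -622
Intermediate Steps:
a = 622 (a = -25 + 647 = 622)
a*((-8 - 7)/(12 + 3)) = 622*((-8 - 7)/(12 + 3)) = 622*(-15/15) = 622*(-15*1/15) = 622*(-1) = -622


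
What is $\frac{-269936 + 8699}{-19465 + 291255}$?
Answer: $- \frac{261237}{271790} \approx -0.96117$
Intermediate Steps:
$\frac{-269936 + 8699}{-19465 + 291255} = - \frac{261237}{271790}$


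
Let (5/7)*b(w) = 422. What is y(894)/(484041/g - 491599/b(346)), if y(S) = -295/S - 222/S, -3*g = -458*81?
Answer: 524599383/719315108224 ≈ 0.00072930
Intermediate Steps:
g = 12366 (g = -(-458)*81/3 = -1/3*(-37098) = 12366)
y(S) = -517/S
b(w) = 2954/5 (b(w) = (7/5)*422 = 2954/5)
y(894)/(484041/g - 491599/b(346)) = (-517/894)/(484041/12366 - 491599/2954/5) = (-517*1/894)/(484041*(1/12366) - 491599*5/2954) = -517/(894*(161347/4122 - 2457995/2954)) = -517/(894*(-2413809088/3044097)) = -517/894*(-3044097/2413809088) = 524599383/719315108224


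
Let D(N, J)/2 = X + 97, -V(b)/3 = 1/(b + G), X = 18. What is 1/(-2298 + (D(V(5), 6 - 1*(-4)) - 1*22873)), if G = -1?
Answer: -1/24941 ≈ -4.0095e-5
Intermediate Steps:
V(b) = -3/(-1 + b) (V(b) = -3/(b - 1) = -3/(-1 + b))
D(N, J) = 230 (D(N, J) = 2*(18 + 97) = 2*115 = 230)
1/(-2298 + (D(V(5), 6 - 1*(-4)) - 1*22873)) = 1/(-2298 + (230 - 1*22873)) = 1/(-2298 + (230 - 22873)) = 1/(-2298 - 22643) = 1/(-24941) = -1/24941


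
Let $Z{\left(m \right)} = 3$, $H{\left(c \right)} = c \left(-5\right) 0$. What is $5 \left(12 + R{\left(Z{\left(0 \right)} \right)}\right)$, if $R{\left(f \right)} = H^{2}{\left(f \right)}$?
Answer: $60$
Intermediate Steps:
$H{\left(c \right)} = 0$ ($H{\left(c \right)} = - 5 c 0 = 0$)
$R{\left(f \right)} = 0$ ($R{\left(f \right)} = 0^{2} = 0$)
$5 \left(12 + R{\left(Z{\left(0 \right)} \right)}\right) = 5 \left(12 + 0\right) = 5 \cdot 12 = 60$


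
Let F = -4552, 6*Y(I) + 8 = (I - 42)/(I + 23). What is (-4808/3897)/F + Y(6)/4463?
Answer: -21257927/286990523811 ≈ -7.4072e-5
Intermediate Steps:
Y(I) = -4/3 + (-42 + I)/(6*(23 + I)) (Y(I) = -4/3 + ((I - 42)/(I + 23))/6 = -4/3 + ((-42 + I)/(23 + I))/6 = -4/3 + (-42 + I)/(6*(23 + I)))
(-4808/3897)/F + Y(6)/4463 = -4808/3897/(-4552) + ((-226 - 7*6)/(6*(23 + 6)))/4463 = -4808*1/3897*(-1/4552) + ((⅙)*(-226 - 42)/29)*(1/4463) = -4808/3897*(-1/4552) + ((⅙)*(1/29)*(-268))*(1/4463) = 601/2217393 - 134/87*1/4463 = 601/2217393 - 134/388281 = -21257927/286990523811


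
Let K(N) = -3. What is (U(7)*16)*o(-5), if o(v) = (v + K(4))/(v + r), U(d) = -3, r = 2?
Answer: -128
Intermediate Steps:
o(v) = (-3 + v)/(2 + v) (o(v) = (v - 3)/(v + 2) = (-3 + v)/(2 + v))
(U(7)*16)*o(-5) = (-3*16)*((-3 - 5)/(2 - 5)) = -48*(-8)/(-3) = -(-16)*(-8) = -48*8/3 = -128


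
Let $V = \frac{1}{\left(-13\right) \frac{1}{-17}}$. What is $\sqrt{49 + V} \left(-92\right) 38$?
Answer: $- \frac{3496 \sqrt{8502}}{13} \approx -24796.0$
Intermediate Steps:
$V = \frac{17}{13}$ ($V = \frac{1}{\left(-13\right) \left(- \frac{1}{17}\right)} = \frac{1}{\frac{13}{17}} = \frac{17}{13} \approx 1.3077$)
$\sqrt{49 + V} \left(-92\right) 38 = \sqrt{49 + \frac{17}{13}} \left(-92\right) 38 = \sqrt{\frac{654}{13}} \left(-92\right) 38 = \frac{\sqrt{8502}}{13} \left(-92\right) 38 = - \frac{92 \sqrt{8502}}{13} \cdot 38 = - \frac{3496 \sqrt{8502}}{13}$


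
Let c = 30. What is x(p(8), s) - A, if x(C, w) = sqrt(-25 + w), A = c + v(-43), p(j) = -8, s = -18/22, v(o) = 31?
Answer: -61 + 2*I*sqrt(781)/11 ≈ -61.0 + 5.0812*I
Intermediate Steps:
s = -9/11 (s = -18*1/22 = -9/11 ≈ -0.81818)
A = 61 (A = 30 + 31 = 61)
x(p(8), s) - A = sqrt(-25 - 9/11) - 1*61 = sqrt(-284/11) - 61 = 2*I*sqrt(781)/11 - 61 = -61 + 2*I*sqrt(781)/11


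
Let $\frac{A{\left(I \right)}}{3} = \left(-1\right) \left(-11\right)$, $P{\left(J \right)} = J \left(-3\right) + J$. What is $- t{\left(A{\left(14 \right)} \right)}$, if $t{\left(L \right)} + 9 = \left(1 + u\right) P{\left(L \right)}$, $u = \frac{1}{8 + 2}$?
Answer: $\frac{408}{5} \approx 81.6$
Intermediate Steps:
$P{\left(J \right)} = - 2 J$ ($P{\left(J \right)} = - 3 J + J = - 2 J$)
$A{\left(I \right)} = 33$ ($A{\left(I \right)} = 3 \left(\left(-1\right) \left(-11\right)\right) = 3 \cdot 11 = 33$)
$u = \frac{1}{10} \approx 0.1$
$t{\left(L \right)} = -9 - \frac{11 L}{5}$ ($t{\left(L \right)} = -9 + \left(1 + \frac{1}{10}\right) \left(- 2 L\right) = -9 + \frac{11 \left(- 2 L\right)}{10} = -9 - \frac{11 L}{5}$)
$- t{\left(A{\left(14 \right)} \right)} = - (-9 - \frac{363}{5}) = \left(-1\right) \left(- \frac{408}{5}\right) = \frac{408}{5}$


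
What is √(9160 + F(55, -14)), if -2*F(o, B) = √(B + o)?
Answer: √(36640 - 2*√41)/2 ≈ 95.691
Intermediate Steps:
F(o, B) = -√(B + o)/2
√(9160 + F(55, -14)) = √(9160 - √(-14 + 55)/2) = √(9160 - √41/2)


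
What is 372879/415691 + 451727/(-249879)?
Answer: -94604216716/103872451389 ≈ -0.91077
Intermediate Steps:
372879/415691 + 451727/(-249879) = 372879*(1/415691) + 451727*(-1/249879) = 372879/415691 - 451727/249879 = -94604216716/103872451389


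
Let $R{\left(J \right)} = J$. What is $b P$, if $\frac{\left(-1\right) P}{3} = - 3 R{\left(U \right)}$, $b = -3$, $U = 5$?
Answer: $-135$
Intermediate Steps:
$P = 45$ ($P = - 3 \left(\left(-3\right) 5\right) = \left(-3\right) \left(-15\right) = 45$)
$b P = \left(-3\right) 45 = -135$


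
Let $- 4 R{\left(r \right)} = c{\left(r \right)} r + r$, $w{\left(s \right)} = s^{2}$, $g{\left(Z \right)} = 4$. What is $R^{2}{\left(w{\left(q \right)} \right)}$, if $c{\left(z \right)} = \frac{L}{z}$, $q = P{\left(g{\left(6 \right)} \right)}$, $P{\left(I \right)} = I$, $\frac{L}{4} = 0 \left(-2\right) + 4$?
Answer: $64$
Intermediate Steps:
$L = 16$ ($L = 4 \left(0 \left(-2\right) + 4\right) = 4 \left(0 + 4\right) = 4 \cdot 4 = 16$)
$q = 4$
$c{\left(z \right)} = \frac{16}{z}$
$R{\left(r \right)} = -4 - \frac{r}{4}$ ($R{\left(r \right)} = - \frac{\frac{16}{r} r + r}{4} = - \frac{16 + r}{4} = -4 - \frac{r}{4}$)
$R^{2}{\left(w{\left(q \right)} \right)} = \left(-4 - \frac{4^{2}}{4}\right)^{2} = \left(-4 - 4\right)^{2} = \left(-8\right)^{2} = 64$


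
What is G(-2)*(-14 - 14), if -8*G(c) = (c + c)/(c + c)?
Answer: 7/2 ≈ 3.5000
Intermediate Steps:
G(c) = -⅛ (G(c) = -(c + c)/(8*(c + c)) = -2*c/(8*(2*c)) = -2*c*1/(2*c)/8 = -⅛*1 = -⅛)
G(-2)*(-14 - 14) = -(-14 - 14)/8 = -⅛*(-28) = 7/2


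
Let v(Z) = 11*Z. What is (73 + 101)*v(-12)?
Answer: -22968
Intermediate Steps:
(73 + 101)*v(-12) = (73 + 101)*(11*(-12)) = 174*(-132) = -22968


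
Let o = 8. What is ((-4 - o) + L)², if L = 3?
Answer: 81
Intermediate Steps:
((-4 - o) + L)² = ((-4 - 1*8) + 3)² = ((-4 - 8) + 3)² = (-12 + 3)² = (-9)² = 81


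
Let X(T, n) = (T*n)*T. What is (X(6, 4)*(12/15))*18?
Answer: 10368/5 ≈ 2073.6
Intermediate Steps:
X(T, n) = n*T**2
(X(6, 4)*(12/15))*18 = ((4*6**2)*(12/15))*18 = ((4*36)*(12*(1/15)))*18 = (144*(4/5))*18 = (576/5)*18 = 10368/5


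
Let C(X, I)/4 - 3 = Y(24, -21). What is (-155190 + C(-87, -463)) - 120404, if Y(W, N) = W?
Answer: -275486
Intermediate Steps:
C(X, I) = 108 (C(X, I) = 12 + 4*24 = 12 + 96 = 108)
(-155190 + C(-87, -463)) - 120404 = (-155190 + 108) - 120404 = -155082 - 120404 = -275486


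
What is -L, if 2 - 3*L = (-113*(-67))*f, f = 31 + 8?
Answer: 295267/3 ≈ 98422.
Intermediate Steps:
f = 39
L = -295267/3 (L = ⅔ - (-113*(-67))*39/3 = ⅔ - 7571*39/3 = ⅔ - ⅓*295269 = ⅔ - 98423 = -295267/3 ≈ -98422.)
-L = -1*(-295267/3) = 295267/3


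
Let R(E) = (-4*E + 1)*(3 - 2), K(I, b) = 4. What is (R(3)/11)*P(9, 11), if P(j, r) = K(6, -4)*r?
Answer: -44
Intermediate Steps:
R(E) = 1 - 4*E (R(E) = (1 - 4*E)*1 = 1 - 4*E)
P(j, r) = 4*r
(R(3)/11)*P(9, 11) = ((1 - 4*3)/11)*(4*11) = ((1 - 12)*(1/11))*44 = -11*1/11*44 = -1*44 = -44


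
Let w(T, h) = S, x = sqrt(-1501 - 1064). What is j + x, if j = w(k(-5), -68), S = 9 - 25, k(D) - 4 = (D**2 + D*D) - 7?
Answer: -16 + 3*I*sqrt(285) ≈ -16.0 + 50.646*I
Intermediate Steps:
x = 3*I*sqrt(285) (x = sqrt(-2565) = 3*I*sqrt(285) ≈ 50.646*I)
k(D) = -3 + 2*D**2 (k(D) = 4 + ((D**2 + D*D) - 7) = 4 + ((D**2 + D**2) - 7) = 4 + (2*D**2 - 7) = 4 + (-7 + 2*D**2) = -3 + 2*D**2)
S = -16
w(T, h) = -16
j = -16
j + x = -16 + 3*I*sqrt(285)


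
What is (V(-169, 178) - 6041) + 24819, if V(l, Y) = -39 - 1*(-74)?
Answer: 18813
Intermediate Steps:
V(l, Y) = 35 (V(l, Y) = -39 + 74 = 35)
(V(-169, 178) - 6041) + 24819 = (35 - 6041) + 24819 = -6006 + 24819 = 18813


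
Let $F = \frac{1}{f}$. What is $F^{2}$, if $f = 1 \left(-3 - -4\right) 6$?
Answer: $\frac{1}{36} \approx 0.027778$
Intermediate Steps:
$f = 6$ ($f = 1 \left(-3 + 4\right) 6 = 1 \cdot 1 \cdot 6 = 1 \cdot 6 = 6$)
$F = \frac{1}{6} \approx 0.16667$
$F^{2} = \left(\frac{1}{6}\right)^{2} = \frac{1}{36}$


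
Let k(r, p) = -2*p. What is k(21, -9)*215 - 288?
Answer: 3582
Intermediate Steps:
k(21, -9)*215 - 288 = -2*(-9)*215 - 288 = 18*215 - 288 = 3870 - 288 = 3582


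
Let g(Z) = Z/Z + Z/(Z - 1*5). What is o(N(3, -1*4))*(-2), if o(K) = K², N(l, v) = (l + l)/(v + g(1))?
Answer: -1152/169 ≈ -6.8166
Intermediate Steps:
g(Z) = 1 + Z/(-5 + Z) (g(Z) = 1 + Z/(Z - 5) = 1 + Z/(-5 + Z))
N(l, v) = 2*l/(¾ + v) (N(l, v) = (l + l)/(v + (-5 + 2*1)/(-5 + 1)) = (2*l)/(v + (-5 + 2)/(-4)) = (2*l)/(v - ¼*(-3)) = (2*l)/(v + ¾) = (2*l)/(¾ + v) = 2*l/(¾ + v))
o(N(3, -1*4))*(-2) = (8*3/(3 + 4*(-1*4)))²*(-2) = (8*3/(3 + 4*(-4)))²*(-2) = (8*3/(3 - 16))²*(-2) = (8*3/(-13))²*(-2) = (8*3*(-1/13))²*(-2) = (-24/13)²*(-2) = (576/169)*(-2) = -1152/169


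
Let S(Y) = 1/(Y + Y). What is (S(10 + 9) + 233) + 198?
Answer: 16379/38 ≈ 431.03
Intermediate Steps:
S(Y) = 1/(2*Y)
(S(10 + 9) + 233) + 198 = (1/(2*(10 + 9)) + 233) + 198 = ((1/2)/19 + 233) + 198 = ((1/2)*(1/19) + 233) + 198 = (1/38 + 233) + 198 = 8855/38 + 198 = 16379/38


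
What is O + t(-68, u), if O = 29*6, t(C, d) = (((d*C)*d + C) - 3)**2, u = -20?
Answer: 743707615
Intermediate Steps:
t(C, d) = (-3 + C + C*d**2)**2 (t(C, d) = (((C*d)*d + C) - 3)**2 = ((C*d**2 + C) - 3)**2 = ((C + C*d**2) - 3)**2 = (-3 + C + C*d**2)**2)
O = 174
O + t(-68, u) = 174 + (-3 - 68 - 68*(-20)**2)**2 = 174 + (-3 - 68 - 68*400)**2 = 174 + (-3 - 68 - 27200)**2 = 174 + (-27271)**2 = 174 + 743707441 = 743707615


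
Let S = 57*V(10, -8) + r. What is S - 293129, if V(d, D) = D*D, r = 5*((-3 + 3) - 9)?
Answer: -289526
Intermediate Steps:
r = -45 (r = 5*(0 - 9) = 5*(-9) = -45)
V(d, D) = D²
S = 3603 (S = 57*(-8)² - 45 = 57*64 - 45 = 3648 - 45 = 3603)
S - 293129 = 3603 - 293129 = -289526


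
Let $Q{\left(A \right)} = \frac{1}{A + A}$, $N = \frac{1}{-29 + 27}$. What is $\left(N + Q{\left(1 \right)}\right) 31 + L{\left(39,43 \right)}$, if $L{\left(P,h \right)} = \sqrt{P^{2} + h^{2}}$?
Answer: $\sqrt{3370} \approx 58.052$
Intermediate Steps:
$N = - \frac{1}{2}$ ($N = \frac{1}{-2} = - \frac{1}{2} \approx -0.5$)
$Q{\left(A \right)} = \frac{1}{2 A}$
$\left(N + Q{\left(1 \right)}\right) 31 + L{\left(39,43 \right)} = \left(- \frac{1}{2} + \frac{1}{2 \cdot 1}\right) 31 + \sqrt{39^{2} + 43^{2}} = \left(- \frac{1}{2} + \frac{1}{2} \cdot 1\right) 31 + \sqrt{1521 + 1849} = \left(- \frac{1}{2} + \frac{1}{2}\right) 31 + \sqrt{3370} = 0 \cdot 31 + \sqrt{3370} = 0 + \sqrt{3370} = \sqrt{3370}$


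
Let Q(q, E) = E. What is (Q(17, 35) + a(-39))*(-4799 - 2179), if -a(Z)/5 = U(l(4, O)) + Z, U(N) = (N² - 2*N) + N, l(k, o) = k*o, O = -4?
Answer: 7885140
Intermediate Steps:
U(N) = N² - N
a(Z) = -1360 - 5*Z (a(Z) = -5*((4*(-4))*(-1 + 4*(-4)) + Z) = -5*(-16*(-1 - 16) + Z) = -5*(-16*(-17) + Z) = -5*(272 + Z) = -1360 - 5*Z)
(Q(17, 35) + a(-39))*(-4799 - 2179) = (35 + (-1360 - 5*(-39)))*(-4799 - 2179) = (35 + (-1360 + 195))*(-6978) = (35 - 1165)*(-6978) = -1130*(-6978) = 7885140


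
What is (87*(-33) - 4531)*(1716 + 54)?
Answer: -13101540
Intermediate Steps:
(87*(-33) - 4531)*(1716 + 54) = (-2871 - 4531)*1770 = -7402*1770 = -13101540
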